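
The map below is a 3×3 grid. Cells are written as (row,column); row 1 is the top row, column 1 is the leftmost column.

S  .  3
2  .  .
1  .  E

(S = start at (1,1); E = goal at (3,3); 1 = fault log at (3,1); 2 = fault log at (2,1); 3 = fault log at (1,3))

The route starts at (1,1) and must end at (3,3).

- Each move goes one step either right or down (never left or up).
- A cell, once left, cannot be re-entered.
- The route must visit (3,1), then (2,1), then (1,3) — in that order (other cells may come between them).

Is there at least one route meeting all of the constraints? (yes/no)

no

(2,1) lies above (3,1), so going from (3,1) to (2,1) would need an upward move — but moves only go right/down, so (3,1) cannot be visited before (2,1).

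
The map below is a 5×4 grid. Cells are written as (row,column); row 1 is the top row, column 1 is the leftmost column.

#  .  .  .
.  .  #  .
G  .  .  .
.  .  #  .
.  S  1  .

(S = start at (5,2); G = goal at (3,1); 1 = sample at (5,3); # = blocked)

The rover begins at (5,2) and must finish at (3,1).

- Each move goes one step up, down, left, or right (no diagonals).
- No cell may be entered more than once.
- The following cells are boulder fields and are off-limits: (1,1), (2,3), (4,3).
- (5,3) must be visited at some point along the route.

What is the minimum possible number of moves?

7

Any route passes through (5,3) somewhere between (5,2) and (3,1). Summing Manhattan distances along the two legs ((5,2) → (5,3) → (3,1)) gives a lower bound of 1 + 4 = 5 moves.
The shortest route satisfying every rule uses 7 moves: (5,2) → (5,3) → (5,4) → (4,4) → (3,4) → (3,3) → (3,2) → (3,1).
The bound of 5 isn't tight here; checking systematically, no route of length 5 through 6 satisfies every constraint, so 7 is the minimum.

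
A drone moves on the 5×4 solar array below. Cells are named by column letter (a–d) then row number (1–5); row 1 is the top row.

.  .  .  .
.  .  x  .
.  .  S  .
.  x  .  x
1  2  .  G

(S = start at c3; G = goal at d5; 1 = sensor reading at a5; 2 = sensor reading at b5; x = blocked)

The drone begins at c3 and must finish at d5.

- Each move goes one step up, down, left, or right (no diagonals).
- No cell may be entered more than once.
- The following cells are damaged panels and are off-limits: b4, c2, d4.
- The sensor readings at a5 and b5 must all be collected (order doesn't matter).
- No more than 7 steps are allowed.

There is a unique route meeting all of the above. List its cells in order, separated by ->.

c3 -> b3 -> a3 -> a4 -> a5 -> b5 -> c5 -> d5

Any route must reach a5 and b5 and still end at d5 within 7 moves, so the order of the required stops is forced.
Route from c3: left 2 to a3, down 2 to a5, right 3 to d5 — 7 moves in all.
Check: all required cells visited; 7 ≤ 7 moves.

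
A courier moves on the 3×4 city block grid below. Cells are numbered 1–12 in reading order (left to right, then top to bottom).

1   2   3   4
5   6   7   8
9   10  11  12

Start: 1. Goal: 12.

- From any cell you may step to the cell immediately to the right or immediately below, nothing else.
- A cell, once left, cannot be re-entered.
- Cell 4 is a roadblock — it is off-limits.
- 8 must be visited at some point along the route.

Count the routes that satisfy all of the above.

3

A right/down-only route from 1 to 12 makes exactly 2 down-moves and 3 right-moves in some order.
With no other constraints that would be C(5,2) = 10 routes.
Split at 8 and multiply the segment counts (each segment already excludes blocked cells): 1→8: 3; 8→12: 1; product = 3.
That gives 3 routes.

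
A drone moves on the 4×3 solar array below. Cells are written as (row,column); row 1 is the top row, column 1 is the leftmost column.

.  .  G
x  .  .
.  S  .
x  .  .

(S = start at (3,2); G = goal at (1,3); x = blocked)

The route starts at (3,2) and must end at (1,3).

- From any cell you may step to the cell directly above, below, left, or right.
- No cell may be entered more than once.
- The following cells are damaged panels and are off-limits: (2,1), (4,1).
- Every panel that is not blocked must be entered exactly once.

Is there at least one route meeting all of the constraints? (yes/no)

no

Cell (1,1) has only one open neighbour but is neither the start nor the goal, so a Hamiltonian route would have to both enter and leave it through the same neighbour — impossible without revisiting.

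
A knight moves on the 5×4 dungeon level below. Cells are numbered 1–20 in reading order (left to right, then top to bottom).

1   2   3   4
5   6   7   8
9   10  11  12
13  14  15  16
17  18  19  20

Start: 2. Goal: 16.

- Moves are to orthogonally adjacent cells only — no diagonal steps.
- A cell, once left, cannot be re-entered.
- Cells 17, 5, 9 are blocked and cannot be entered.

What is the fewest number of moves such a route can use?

The Manhattan distance from 2 to 16 is |1−4| + |2−4| = 5, so at least 5 moves are needed.
A route of 5 moves achieves this: 2 → 6 → 10 → 14 → 15 → 16.
Since 5 matches the lower bound, it is optimal.

5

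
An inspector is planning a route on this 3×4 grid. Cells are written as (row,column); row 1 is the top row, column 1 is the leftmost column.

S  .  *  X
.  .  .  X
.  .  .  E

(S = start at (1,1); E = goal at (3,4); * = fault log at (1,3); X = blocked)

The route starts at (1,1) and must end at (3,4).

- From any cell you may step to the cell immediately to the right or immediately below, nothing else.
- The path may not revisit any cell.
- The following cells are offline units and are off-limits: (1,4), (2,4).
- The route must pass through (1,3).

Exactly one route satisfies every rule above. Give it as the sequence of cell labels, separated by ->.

(1,1) -> (1,2) -> (1,3) -> (2,3) -> (3,3) -> (3,4)

Moves only go right or down, so the column and row indices never decrease.
Route from (1,1): right 2 to (1,3), down 2 to (3,3), right 1 to (3,4) — 5 moves in all.
Check: all required cells visited.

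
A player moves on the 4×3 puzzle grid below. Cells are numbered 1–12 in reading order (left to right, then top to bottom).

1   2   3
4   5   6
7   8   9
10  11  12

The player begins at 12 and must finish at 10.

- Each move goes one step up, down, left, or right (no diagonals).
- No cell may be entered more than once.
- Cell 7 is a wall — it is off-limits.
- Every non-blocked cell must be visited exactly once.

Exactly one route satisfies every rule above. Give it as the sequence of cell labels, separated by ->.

12 -> 9 -> 6 -> 3 -> 2 -> 1 -> 4 -> 5 -> 8 -> 11 -> 10

Need to visit all 11 open cells exactly once, starting at 12 and ending at 10.
Cell 3 has only two open neighbours (6 and 2), so the path must pass straight through it: one of those is the cell it's entered from and the other is where it exits.
Route from 12: 3× up (reaching 3), 2× left (reaching 1), down to 4, right to 5, 2× down (reaching 11), left to 10 — 10 moves in all.
Check: all 11 open cells covered.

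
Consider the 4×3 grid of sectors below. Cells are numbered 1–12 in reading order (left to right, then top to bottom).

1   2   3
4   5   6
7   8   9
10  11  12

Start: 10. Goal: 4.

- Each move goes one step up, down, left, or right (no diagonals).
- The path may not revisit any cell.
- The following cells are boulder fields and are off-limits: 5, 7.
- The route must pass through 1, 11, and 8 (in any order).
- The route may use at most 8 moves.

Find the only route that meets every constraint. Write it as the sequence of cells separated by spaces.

10 11 8 9 6 3 2 1 4

The budget equals the shortest possible length, so every move has to be on a shortest route through the required cells.
Route from 10: right to 11, up to 8, right to 9, 2× up (reaching 3), 2× left (reaching 1), down to 4 — 8 moves in all.
Check: all required cells visited; 8 ≤ 8 moves.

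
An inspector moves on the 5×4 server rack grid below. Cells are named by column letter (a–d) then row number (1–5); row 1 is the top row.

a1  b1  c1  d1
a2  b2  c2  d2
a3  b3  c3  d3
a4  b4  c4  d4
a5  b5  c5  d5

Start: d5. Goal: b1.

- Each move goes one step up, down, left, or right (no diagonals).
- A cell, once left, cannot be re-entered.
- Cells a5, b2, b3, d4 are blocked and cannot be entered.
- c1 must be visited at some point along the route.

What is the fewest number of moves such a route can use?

Any route passes through c1 somewhere between d5 and b1. Summing Manhattan distances along the two legs (d5 → c1 → b1) gives a lower bound of 5 + 1 = 6 moves.
A route of 6 moves achieves this: d5 → c5 → c4 → c3 → c2 → c1 → b1.
Since 6 matches the lower bound, it is optimal.

6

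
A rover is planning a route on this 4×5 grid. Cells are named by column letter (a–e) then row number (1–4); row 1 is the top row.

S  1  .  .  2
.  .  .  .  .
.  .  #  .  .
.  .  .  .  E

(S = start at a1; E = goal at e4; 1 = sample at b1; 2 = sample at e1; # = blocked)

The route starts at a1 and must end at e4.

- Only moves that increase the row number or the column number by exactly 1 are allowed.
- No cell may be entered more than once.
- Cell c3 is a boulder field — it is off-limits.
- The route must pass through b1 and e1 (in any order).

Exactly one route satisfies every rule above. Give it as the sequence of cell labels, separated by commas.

Moves only go right or down, so the column and row indices never decrease.
Route from a1: 4× right (reaching e1), 3× down (reaching e4) — 7 moves in all.
Check: all required cells visited.

a1, b1, c1, d1, e1, e2, e3, e4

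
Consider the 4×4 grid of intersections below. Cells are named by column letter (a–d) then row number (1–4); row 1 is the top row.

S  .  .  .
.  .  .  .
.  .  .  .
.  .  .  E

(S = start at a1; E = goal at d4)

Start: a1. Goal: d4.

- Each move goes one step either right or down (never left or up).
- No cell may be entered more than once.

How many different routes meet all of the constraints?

20

A right/down-only route from a1 to d4 makes exactly 3 down-moves and 3 right-moves in some order.
With no other constraints that would be C(6,3) = 20 routes.
That gives 20 routes.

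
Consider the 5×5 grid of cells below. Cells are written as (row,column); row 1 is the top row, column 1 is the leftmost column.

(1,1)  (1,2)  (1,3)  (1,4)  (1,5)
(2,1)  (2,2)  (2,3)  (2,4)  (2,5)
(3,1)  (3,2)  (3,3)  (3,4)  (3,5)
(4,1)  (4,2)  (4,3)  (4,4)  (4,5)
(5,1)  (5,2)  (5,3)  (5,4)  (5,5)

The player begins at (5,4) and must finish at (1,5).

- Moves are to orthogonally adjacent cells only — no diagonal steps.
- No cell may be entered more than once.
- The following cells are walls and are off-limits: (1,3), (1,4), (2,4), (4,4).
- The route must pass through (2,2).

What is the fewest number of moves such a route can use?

11

Any route passes through (2,2) somewhere between (5,4) and (1,5). Summing Manhattan distances along the two legs ((5,4) → (2,2) → (1,5)) gives a lower bound of 5 + 4 = 9 moves.
That bound ignores the blocked cells. Measuring each leg by the fewest moves that actually steer around them ((5,4)→(2,2): 5; (2,2)→(1,5): 6) raises the lower bound to 11.
A route of 11 moves exists: (5,4) → (5,3) → (4,3) → (4,2) → (3,2) → (2,2) → (2,3) → (3,3) → (3,4) → (3,5) → (2,5) → (1,5).
Since 11 matches that lower bound, it is optimal.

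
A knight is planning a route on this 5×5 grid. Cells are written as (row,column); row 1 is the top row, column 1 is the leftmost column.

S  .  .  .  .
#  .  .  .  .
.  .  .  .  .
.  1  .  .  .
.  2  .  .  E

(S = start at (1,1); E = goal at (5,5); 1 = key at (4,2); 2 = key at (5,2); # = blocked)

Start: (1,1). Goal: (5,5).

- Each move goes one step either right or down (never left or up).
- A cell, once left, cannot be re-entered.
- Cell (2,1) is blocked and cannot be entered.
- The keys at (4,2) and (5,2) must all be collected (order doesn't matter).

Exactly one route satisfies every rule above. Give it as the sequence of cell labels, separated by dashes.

(1,1) - (1,2) - (2,2) - (3,2) - (4,2) - (5,2) - (5,3) - (5,4) - (5,5)

Moves only go right or down, so the column and row indices never decrease.
Route from (1,1): right to (1,2), 4× down (reaching (5,2)), 3× right (reaching (5,5)) — 8 moves in all.
Check: all required cells visited.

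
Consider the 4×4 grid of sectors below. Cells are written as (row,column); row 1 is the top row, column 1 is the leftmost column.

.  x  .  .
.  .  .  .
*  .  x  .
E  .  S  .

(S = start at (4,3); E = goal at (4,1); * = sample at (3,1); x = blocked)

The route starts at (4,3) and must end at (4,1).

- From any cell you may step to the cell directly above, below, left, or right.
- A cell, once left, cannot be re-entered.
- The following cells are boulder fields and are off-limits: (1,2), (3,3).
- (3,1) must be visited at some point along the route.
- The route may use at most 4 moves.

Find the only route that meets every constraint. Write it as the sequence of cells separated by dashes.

Any route must reach (3,1) and still end at (4,1) within 4 moves, so the order of the required stops is forced.
Route from (4,3): left 1 to (4,2), up 1 to (3,2), left 1 to (3,1), down 1 to (4,1) — 4 moves in all.
Check: all required cells visited; 4 ≤ 4 moves.

(4,3) - (4,2) - (3,2) - (3,1) - (4,1)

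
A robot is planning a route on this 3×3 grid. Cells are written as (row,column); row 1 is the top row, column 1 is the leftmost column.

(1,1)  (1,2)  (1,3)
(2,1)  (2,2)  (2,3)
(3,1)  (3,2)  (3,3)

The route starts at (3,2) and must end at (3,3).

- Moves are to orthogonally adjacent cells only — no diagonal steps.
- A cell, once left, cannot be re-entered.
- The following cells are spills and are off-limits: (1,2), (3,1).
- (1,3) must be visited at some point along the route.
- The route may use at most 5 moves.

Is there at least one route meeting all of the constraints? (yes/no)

no

(1,3) must be visited but has only one open neighbour ((2,3)), and it is neither the start nor the goal — the route would have to enter and leave through (2,3), re-entering it.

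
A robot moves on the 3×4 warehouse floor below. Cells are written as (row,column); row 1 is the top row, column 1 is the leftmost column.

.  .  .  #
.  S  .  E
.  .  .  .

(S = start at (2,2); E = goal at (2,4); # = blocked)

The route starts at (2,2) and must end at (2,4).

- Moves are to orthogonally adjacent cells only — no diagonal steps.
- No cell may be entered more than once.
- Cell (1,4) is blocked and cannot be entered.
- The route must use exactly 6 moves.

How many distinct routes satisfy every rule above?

4

Need simple routes of exactly 6 moves from (2,2) to (2,4) (Manhattan distance 2, so 2 moves are spent on a detour and 2 undoing it).
Enumerating: (2,2) (1,2) (1,3) (2,3) (3,3) (3,4) (2,4) | (2,2) (2,1) (1,1) (1,2) (1,3) (2,3) (2,4) | (2,2) (2,1) (3,1) (3,2) (3,3) (2,3) (2,4) | (2,2) (2,1) (3,1) (3,2) (3,3) (3,4) (2,4).
That gives 4 routes.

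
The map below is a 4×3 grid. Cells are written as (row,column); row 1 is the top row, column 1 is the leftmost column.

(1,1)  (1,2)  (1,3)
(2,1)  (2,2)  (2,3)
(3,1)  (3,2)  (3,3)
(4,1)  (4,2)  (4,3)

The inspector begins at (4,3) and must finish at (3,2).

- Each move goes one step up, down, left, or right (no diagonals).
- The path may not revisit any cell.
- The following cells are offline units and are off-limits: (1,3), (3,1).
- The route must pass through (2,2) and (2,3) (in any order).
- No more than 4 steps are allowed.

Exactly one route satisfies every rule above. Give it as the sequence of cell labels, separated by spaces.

(4,3) (3,3) (2,3) (2,2) (3,2)

The 4-move cap with required stops at (2,2), (2,3) leaves no slack for detours.
Route from (4,3): 2× up (reaching (2,3)), left to (2,2), down to (3,2) — 4 moves in all.
Check: all required cells visited; 4 ≤ 4 moves.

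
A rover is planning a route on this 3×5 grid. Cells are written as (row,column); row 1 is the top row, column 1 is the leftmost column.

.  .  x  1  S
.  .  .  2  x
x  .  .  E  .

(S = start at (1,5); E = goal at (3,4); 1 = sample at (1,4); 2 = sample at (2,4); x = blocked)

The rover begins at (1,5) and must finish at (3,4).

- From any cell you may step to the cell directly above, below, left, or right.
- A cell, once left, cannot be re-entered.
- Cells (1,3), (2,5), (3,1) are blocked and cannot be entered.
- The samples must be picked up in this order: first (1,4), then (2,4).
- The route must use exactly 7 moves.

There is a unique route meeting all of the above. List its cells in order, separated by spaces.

(1,5) (1,4) (2,4) (2,3) (2,2) (3,2) (3,3) (3,4)

The waypoints must appear in the order (1,4), (2,4), with no cell reused.
Route from (1,5): left to (1,4), down to (2,4), 2× left (reaching (2,2)), down to (3,2), 2× right (reaching (3,4)) — 7 moves in all.
Check: order respected (1 at step 1, 2 at step 2); 7 moves as required.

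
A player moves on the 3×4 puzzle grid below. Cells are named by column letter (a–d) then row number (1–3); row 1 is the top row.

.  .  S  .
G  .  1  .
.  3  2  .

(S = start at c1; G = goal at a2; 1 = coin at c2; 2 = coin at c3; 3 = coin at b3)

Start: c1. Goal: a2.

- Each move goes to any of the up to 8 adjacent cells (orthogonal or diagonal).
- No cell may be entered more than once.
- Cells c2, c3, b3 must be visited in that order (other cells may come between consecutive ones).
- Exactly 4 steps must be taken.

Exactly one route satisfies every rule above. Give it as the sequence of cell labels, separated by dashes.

c1 - c2 - c3 - b3 - a2

The waypoints must appear in the order c2, c3, b3, with no cell reused.
Route from c1: down 2 to c3, left 1 to b3, up-left 1 to a2 — 4 moves in all.
Check: order respected (1 at step 1, 2 at step 2, 3 at step 3); 4 moves as required.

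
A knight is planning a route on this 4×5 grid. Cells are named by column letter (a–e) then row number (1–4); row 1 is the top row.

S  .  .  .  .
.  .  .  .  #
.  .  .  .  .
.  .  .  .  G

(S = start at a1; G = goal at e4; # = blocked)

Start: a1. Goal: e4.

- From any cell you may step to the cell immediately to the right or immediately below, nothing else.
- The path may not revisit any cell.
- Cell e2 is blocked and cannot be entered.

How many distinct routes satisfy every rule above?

A right/down-only route from a1 to e4 makes exactly 3 down-moves and 4 right-moves in some order.
With no other constraints that would be C(7,3) = 35 routes.
Subtract routes through each blocked cell (inclusion–exclusion for overlaps): − through e2: 5 → 30.
That gives 30 routes.

30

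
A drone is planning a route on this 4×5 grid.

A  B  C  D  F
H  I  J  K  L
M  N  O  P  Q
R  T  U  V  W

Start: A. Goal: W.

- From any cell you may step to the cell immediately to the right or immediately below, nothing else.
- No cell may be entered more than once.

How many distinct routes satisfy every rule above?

A right/down-only route from A to W makes exactly 3 down-moves and 4 right-moves in some order.
With no other constraints that would be C(7,3) = 35 routes.
That gives 35 routes.

35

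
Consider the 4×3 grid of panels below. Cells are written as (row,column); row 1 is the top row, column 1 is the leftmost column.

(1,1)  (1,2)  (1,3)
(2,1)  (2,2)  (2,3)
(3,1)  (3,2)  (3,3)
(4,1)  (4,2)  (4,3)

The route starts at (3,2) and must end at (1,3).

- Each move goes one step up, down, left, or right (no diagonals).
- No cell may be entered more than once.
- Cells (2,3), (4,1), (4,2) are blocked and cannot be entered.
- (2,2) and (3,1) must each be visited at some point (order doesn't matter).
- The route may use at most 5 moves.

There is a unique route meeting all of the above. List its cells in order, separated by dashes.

(3,2) - (3,1) - (2,1) - (2,2) - (1,2) - (1,3)

The 5-move cap with required stops at (2,2), (3,1) leaves no slack for detours.
Route from (3,2): left to (3,1), up to (2,1), right to (2,2), up to (1,2), right to (1,3) — 5 moves in all.
Check: all required cells visited; 5 ≤ 5 moves.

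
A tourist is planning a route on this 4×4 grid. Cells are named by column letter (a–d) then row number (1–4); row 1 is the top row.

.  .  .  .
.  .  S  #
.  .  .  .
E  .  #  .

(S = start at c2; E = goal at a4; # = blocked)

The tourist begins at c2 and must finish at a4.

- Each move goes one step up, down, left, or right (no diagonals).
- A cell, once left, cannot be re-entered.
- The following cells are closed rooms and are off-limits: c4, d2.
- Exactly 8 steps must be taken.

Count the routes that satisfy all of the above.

6

Need simple routes of exactly 8 moves from c2 to a4 (Manhattan distance 4, so 2 moves are spent on a detour and 2 undoing it).
Enumerating: c2 c1 b1 b2 a2 a3 b3 b4 a4 | c2 c1 b1 a1 a2 a3 b3 b4 a4 | c2 c1 b1 a1 a2 b2 b3 b4 a4 | c2 c1 b1 a1 a2 b2 b3 a3 a4 | c2 c3 b3 b2 b1 a1 a2 a3 a4 | c2 b2 b1 a1 a2 a3 b3 b4 a4.
That gives 6 routes.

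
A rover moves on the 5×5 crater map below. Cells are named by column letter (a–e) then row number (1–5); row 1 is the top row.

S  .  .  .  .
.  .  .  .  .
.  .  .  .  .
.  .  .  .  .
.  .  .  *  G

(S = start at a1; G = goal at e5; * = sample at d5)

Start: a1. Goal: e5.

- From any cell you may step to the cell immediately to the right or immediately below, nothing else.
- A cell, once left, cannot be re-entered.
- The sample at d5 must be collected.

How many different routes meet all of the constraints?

A right/down-only route from a1 to e5 makes exactly 4 down-moves and 4 right-moves in some order.
With no other constraints that would be C(8,4) = 70 routes.
Split at d5 and multiply the segment counts: a1→d5: 35; d5→e5: 1; product = 35.
That gives 35 routes.

35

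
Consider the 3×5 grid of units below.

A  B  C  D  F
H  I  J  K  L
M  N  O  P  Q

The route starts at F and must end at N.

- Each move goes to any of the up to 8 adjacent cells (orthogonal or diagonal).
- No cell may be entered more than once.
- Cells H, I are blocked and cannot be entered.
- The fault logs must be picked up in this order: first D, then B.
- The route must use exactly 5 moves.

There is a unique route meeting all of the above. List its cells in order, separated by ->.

F -> D -> C -> B -> J -> N

The waypoints must appear in the order D, B, with no cell reused.
Route from F: 3× left (reaching B), down-right to J, down-left to N — 5 moves in all.
Check: order respected (D at step 1, B at step 3); 5 moves as required.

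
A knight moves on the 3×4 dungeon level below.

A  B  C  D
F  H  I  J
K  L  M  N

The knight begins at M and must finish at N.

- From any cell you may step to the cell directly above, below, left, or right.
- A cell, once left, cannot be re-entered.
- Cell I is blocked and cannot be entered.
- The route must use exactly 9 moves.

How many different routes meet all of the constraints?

Need simple routes of exactly 9 moves from M to N (Manhattan distance 1, so 4 moves are spent on a detour and 4 undoing it).
Enumerating: M L H F A B C D J N | M L K F A B C D J N | M L K F H B C D J N.
That gives 3 routes.

3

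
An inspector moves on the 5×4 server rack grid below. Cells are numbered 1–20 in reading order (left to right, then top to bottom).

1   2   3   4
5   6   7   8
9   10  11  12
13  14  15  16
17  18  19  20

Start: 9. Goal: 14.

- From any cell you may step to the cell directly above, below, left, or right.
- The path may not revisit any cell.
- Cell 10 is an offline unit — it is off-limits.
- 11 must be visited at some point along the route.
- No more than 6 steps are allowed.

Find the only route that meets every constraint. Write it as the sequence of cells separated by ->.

9 -> 5 -> 6 -> 7 -> 11 -> 15 -> 14

The budget equals the shortest possible length, so every move has to be on a shortest route through the required cells.
Route from 9: up to 5, 2× right (reaching 7), 2× down (reaching 15), left to 14 — 6 moves in all.
Check: all required cells visited; 6 ≤ 6 moves.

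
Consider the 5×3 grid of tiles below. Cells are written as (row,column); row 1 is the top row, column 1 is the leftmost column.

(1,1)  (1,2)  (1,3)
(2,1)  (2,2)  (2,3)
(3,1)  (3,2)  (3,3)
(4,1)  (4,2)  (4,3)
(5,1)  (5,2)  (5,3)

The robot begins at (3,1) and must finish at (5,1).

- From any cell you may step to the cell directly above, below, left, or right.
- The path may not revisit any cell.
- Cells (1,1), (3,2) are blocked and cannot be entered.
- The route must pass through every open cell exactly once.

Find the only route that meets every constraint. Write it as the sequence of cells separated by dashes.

Need to visit all 13 open cells exactly once, starting at (3,1) and ending at (5,1).
Cell (3,3) has only two open neighbours ((2,3) and (4,3)), so the path must pass straight through it: one of those is the cell it's entered from and the other is where it exits.
Route from (3,1): up to (2,1), right to (2,2), up to (1,2), right to (1,3), 4× down (reaching (5,3)), left to (5,2), up to (4,2), left to (4,1), down to (5,1) — 12 moves in all.
Check: all 13 open cells covered.

(3,1) - (2,1) - (2,2) - (1,2) - (1,3) - (2,3) - (3,3) - (4,3) - (5,3) - (5,2) - (4,2) - (4,1) - (5,1)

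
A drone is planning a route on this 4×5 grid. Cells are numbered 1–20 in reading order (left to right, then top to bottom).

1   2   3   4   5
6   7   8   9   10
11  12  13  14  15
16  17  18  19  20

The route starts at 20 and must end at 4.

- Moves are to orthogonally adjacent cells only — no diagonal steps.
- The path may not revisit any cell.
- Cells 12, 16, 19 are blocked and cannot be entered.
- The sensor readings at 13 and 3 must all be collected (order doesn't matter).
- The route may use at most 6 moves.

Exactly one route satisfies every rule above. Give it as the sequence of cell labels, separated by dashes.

20 - 15 - 14 - 13 - 8 - 3 - 4

The 6-move cap with required stops at 13, 3 leaves no slack for detours.
Route from 20: up 1 to 15, left 2 to 13, up 2 to 3, right 1 to 4 — 6 moves in all.
Check: all required cells visited; 6 ≤ 6 moves.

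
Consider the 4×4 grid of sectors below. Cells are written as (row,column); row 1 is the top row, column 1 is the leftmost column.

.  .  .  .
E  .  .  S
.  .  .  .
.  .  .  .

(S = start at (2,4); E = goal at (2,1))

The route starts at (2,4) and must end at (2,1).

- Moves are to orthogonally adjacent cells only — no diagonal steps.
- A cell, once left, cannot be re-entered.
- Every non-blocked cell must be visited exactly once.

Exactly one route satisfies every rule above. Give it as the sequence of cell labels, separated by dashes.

Need to visit all 16 open cells exactly once, starting at (2,4) and ending at (2,1).
Cell (4,4) has only two open neighbours ((3,4) and (4,3)), so the path must pass straight through it: one of those is the cell it's entered from and the other is where it exits.
Route from (2,4): up to (1,4), left to (1,3), 2× down (reaching (3,3)), right to (3,4), down to (4,4), 3× left (reaching (4,1)), up to (3,1), right to (3,2), 2× up (reaching (1,2)), left to (1,1), down to (2,1) — 15 moves in all.
Check: all 16 open cells covered.

(2,4) - (1,4) - (1,3) - (2,3) - (3,3) - (3,4) - (4,4) - (4,3) - (4,2) - (4,1) - (3,1) - (3,2) - (2,2) - (1,2) - (1,1) - (2,1)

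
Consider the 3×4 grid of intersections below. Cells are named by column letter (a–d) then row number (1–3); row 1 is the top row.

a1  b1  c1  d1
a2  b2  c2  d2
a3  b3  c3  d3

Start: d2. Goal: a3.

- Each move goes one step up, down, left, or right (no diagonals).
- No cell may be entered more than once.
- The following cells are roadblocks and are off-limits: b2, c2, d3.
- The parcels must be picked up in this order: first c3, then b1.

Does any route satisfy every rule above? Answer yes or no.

no

c3 must be visited but has only one open neighbour (b3), and it is neither the start nor the goal — the route would have to enter and leave through b3, re-entering it.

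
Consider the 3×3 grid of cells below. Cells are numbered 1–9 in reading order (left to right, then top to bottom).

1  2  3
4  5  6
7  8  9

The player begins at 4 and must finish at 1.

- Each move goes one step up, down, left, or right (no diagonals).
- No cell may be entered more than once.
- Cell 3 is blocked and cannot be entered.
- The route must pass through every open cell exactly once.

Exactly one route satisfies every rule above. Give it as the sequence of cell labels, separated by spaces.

4 7 8 9 6 5 2 1

Need to visit all 8 open cells exactly once, starting at 4 and ending at 1.
Route from 4: down 1 to 7, right 2 to 9, up 1 to 6, left 1 to 5, up 1 to 2, left 1 to 1 — 7 moves in all.
Check: all 8 open cells covered.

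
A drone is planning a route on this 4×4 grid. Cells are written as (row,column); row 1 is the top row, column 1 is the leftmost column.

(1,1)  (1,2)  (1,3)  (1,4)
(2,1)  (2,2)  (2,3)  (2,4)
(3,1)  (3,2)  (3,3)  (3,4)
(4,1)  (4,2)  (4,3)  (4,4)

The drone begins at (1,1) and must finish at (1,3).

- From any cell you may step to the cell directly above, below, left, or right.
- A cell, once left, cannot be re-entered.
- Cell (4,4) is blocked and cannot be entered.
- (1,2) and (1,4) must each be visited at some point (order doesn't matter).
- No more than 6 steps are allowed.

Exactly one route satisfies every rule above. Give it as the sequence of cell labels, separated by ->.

Any route must reach (1,2) and (1,4) and still end at (1,3) within 6 moves, so the order of the required stops is forced.
Route from (1,1): right 1 to (1,2), down 1 to (2,2), right 2 to (2,4), up 1 to (1,4), left 1 to (1,3) — 6 moves in all.
Check: all required cells visited; 6 ≤ 6 moves.

(1,1) -> (1,2) -> (2,2) -> (2,3) -> (2,4) -> (1,4) -> (1,3)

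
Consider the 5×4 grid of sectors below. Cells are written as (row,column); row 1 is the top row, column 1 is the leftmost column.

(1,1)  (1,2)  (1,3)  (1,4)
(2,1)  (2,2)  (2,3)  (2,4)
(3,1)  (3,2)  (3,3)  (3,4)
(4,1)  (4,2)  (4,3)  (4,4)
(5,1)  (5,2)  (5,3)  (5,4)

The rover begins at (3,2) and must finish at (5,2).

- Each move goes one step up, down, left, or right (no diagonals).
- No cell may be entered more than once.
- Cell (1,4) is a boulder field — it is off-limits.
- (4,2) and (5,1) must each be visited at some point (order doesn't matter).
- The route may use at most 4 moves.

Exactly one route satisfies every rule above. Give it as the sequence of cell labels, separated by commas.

(3,2), (4,2), (4,1), (5,1), (5,2)

The budget equals the shortest possible length, so every move has to be on a shortest route through the required cells.
Route from (3,2): down 1 to (4,2), left 1 to (4,1), down 1 to (5,1), right 1 to (5,2) — 4 moves in all.
Check: all required cells visited; 4 ≤ 4 moves.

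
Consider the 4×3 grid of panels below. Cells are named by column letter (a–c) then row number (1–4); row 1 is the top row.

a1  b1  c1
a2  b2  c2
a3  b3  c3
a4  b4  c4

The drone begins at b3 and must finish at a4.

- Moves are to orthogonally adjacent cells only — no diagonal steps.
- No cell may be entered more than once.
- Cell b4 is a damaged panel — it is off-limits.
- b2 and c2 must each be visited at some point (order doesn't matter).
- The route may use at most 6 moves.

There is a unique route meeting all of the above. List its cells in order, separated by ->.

b3 -> c3 -> c2 -> b2 -> a2 -> a3 -> a4

The budget equals the shortest possible length, so every move has to be on a shortest route through the required cells.
Route from b3: right to c3, up to c2, 2× left (reaching a2), 2× down (reaching a4) — 6 moves in all.
Check: all required cells visited; 6 ≤ 6 moves.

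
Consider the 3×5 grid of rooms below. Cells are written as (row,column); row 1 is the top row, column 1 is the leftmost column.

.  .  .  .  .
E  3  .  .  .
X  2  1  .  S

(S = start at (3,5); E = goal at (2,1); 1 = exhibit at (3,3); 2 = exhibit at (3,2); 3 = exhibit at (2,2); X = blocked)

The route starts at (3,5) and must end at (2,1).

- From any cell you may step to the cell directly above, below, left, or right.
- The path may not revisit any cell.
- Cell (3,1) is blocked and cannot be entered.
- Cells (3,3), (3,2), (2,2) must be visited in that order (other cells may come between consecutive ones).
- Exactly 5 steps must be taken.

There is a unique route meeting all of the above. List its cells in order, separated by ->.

(3,5) -> (3,4) -> (3,3) -> (3,2) -> (2,2) -> (2,1)

The waypoints must appear in the order (3,3), (3,2), (2,2), with no cell reused.
Route from (3,5): 3× left (reaching (3,2)), up to (2,2), left to (2,1) — 5 moves in all.
Check: order respected (1 at step 2, 2 at step 3, 3 at step 4); 5 moves as required.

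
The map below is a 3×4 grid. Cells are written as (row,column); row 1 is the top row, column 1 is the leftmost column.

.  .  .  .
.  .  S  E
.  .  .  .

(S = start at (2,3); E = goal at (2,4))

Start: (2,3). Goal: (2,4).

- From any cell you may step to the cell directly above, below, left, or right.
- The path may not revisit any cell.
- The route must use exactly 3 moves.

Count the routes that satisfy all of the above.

Need simple routes of exactly 3 moves from (2,3) to (2,4) (Manhattan distance 1, so 1 moves are spent on a detour and 1 undoing it).
Enumerating: (2,3) (1,3) (1,4) (2,4) | (2,3) (3,3) (3,4) (2,4).
That gives 2 routes.

2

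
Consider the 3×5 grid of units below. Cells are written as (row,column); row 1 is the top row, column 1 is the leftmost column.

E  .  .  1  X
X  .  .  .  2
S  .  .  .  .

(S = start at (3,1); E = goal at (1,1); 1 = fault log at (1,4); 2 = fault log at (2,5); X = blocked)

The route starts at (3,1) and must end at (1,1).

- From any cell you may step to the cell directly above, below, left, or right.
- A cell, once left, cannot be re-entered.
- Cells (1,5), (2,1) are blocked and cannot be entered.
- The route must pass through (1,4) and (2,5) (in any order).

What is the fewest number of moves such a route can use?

10

Any route passes through (1,4) and (2,5) in some order between (3,1) and (1,1). Summing Manhattan distances along each leg and taking the cheapest ordering ((3,1) → (2,5) → (1,4) → (1,1)) gives a lower bound of 5 + 2 + 3 = 10 moves.
A route of 10 moves achieves this: (3,1) → (3,2) → (3,3) → (3,4) → (3,5) → (2,5) → (2,4) → (1,4) → (1,3) → (1,2) → (1,1).
Since 10 matches the lower bound, it is optimal.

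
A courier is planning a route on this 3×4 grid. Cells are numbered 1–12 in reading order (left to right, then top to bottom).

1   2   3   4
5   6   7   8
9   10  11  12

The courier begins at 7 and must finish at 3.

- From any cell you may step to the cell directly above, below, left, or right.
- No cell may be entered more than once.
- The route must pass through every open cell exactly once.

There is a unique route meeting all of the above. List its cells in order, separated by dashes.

7 - 6 - 2 - 1 - 5 - 9 - 10 - 11 - 12 - 8 - 4 - 3

Need to visit all 12 open cells exactly once, starting at 7 and ending at 3.
Route from 7: left to 6, up to 2, left to 1, 2× down (reaching 9), 3× right (reaching 12), 2× up (reaching 4), left to 3 — 11 moves in all.
Check: all 12 open cells covered.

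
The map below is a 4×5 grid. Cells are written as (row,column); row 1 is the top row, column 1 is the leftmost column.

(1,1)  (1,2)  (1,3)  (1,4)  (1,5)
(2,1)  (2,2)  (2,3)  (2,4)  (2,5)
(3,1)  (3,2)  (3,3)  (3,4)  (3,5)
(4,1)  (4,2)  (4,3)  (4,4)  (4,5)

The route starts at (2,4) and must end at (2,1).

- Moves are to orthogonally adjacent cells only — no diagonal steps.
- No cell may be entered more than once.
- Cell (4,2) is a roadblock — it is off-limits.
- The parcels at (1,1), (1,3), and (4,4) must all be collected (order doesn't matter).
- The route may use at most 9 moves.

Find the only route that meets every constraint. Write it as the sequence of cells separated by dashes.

(2,4) - (3,4) - (4,4) - (4,3) - (3,3) - (2,3) - (1,3) - (1,2) - (1,1) - (2,1)

Any route must reach (1,1), (1,3), and (4,4) and still end at (2,1) within 9 moves, so the order of the required stops is forced.
Route from (2,4): down 2 to (4,4), left 1 to (4,3), up 3 to (1,3), left 2 to (1,1), down 1 to (2,1) — 9 moves in all.
Check: all required cells visited; 9 ≤ 9 moves.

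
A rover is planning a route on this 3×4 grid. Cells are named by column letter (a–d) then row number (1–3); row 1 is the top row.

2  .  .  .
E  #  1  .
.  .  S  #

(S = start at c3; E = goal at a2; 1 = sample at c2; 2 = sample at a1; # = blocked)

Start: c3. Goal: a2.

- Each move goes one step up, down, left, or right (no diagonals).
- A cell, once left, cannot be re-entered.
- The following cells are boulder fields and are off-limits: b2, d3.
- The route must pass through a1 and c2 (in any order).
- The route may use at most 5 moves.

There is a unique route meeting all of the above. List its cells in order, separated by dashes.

c3 - c2 - c1 - b1 - a1 - a2

Any route must reach a1 and c2 and still end at a2 within 5 moves, so the order of the required stops is forced.
Route from c3: 2× up (reaching c1), 2× left (reaching a1), down to a2 — 5 moves in all.
Check: all required cells visited; 5 ≤ 5 moves.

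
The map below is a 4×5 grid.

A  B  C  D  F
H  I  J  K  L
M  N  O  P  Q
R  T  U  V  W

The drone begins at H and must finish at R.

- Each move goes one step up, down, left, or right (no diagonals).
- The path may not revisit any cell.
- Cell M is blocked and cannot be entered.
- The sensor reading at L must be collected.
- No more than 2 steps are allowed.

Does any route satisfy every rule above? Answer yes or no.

Even ignoring the no-revisit rule, getting from H to R via L needs at least 4 + 6 = 10 moves (Manhattan distance per leg), which exceeds the 2-move limit.

no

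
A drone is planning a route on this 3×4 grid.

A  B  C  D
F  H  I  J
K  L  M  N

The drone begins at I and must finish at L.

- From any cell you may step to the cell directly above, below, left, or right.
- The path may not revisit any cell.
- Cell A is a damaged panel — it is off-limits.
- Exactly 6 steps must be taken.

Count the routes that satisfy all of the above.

3

Need simple routes of exactly 6 moves from I to L (Manhattan distance 2, so 2 moves are spent on a detour and 2 undoing it).
Enumerating: I C B H F K L | I C D J N M L | I J D C B H L.
That gives 3 routes.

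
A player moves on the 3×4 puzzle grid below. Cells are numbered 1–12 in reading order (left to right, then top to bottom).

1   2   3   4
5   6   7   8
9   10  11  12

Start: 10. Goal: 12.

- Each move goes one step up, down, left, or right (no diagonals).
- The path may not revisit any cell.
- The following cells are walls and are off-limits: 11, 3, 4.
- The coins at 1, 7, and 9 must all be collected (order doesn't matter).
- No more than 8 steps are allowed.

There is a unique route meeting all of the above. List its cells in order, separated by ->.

The budget equals the shortest possible length, so every move has to be on a shortest route through the required cells.
Route from 10: left to 9, 2× up (reaching 1), right to 2, down to 6, 2× right (reaching 8), down to 12 — 8 moves in all.
Check: all required cells visited; 8 ≤ 8 moves.

10 -> 9 -> 5 -> 1 -> 2 -> 6 -> 7 -> 8 -> 12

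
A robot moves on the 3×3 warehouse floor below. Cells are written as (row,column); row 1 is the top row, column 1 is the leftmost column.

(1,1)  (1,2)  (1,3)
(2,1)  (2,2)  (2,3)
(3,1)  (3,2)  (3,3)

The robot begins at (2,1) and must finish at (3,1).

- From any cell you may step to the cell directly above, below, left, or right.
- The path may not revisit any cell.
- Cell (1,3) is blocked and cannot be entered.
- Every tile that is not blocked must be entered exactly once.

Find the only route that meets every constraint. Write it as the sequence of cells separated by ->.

(2,1) -> (1,1) -> (1,2) -> (2,2) -> (2,3) -> (3,3) -> (3,2) -> (3,1)

Need to visit all 8 open cells exactly once, starting at (2,1) and ending at (3,1).
Cell (1,2) has only two open neighbours ((2,2) and (1,1)), so the path must pass straight through it: one of those is the cell it's entered from and the other is where it exits.
Route from (2,1): up 1 to (1,1), right 1 to (1,2), down 1 to (2,2), right 1 to (2,3), down 1 to (3,3), left 2 to (3,1) — 7 moves in all.
Check: all 8 open cells covered.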